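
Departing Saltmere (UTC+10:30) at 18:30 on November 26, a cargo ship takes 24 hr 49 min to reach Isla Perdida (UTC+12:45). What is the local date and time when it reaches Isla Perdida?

Isla Perdida is 2:15 ahead of Saltmere.
After 24 hours 49 minutes it is 19:19 (Nov 27) in Saltmere.
Shift by the zone difference: 19:19 + 2:15 = 21:34 on Nov 27 in Isla Perdida.

21:34 on Nov 27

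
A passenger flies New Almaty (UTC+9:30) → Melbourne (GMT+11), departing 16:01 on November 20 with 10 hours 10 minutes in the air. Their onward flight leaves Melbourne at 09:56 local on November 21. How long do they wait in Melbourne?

Convert departure to UTC: 16:01 − 9:30 = 06:31 UTC on Nov 20.
Add 10 hours 10 minutes flight time → 16:41 UTC.
Melbourne is UTC+11:00, so local arrival = 16:41 + 11:00 = 03:41 on Nov 21.
Layover = 09:56 − 03:41 = 6 hours 15 minutes.

6 hours 15 minutes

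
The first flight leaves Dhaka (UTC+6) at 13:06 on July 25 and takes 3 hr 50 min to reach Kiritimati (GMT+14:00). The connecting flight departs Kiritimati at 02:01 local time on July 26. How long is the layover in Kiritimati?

Convert departure to UTC: 13:06 − 6:00 = 07:06 UTC on Jul 25.
Add 3 hours 50 minutes flight time → 10:56 UTC.
Kiritimati is UTC+14:00, so local arrival = 10:56 + 14:00 = 00:56 on Jul 26.
Layover = 02:01 − 00:56 = 1 hour 5 minutes.

1 hour 5 minutes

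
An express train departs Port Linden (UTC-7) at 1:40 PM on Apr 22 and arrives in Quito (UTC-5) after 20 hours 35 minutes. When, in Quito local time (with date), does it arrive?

12:15 PM on April 23

Convert departure to UTC: 1:40 PM + 7:00 = 8:40 PM UTC on Apr 22.
Add 20 hours and 35 minutes travel time → 5:15 PM UTC (Apr 23).
Quito is UTC−5:00, so local arrival = 5:15 PM − 5:00 = 12:15 PM on Apr 23.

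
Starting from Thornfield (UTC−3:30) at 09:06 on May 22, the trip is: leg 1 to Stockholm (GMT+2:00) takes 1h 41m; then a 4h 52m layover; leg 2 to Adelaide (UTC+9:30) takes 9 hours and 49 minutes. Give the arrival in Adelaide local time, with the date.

Convert departure to UTC: 09:06 + 3:30 = 12:36 UTC on May 22.
Add 1 hour 41 minutes leg 1 → 14:17 UTC.
Add 4 hours 52 minutes layover in Stockholm → 19:09 UTC.
Add 9 hours 49 minutes leg 2 → 04:58 UTC (May 23).
Adelaide is UTC+9:30, so local arrival = 04:58 + 9:30 = 14:28 on May 23.

14:28 on May 23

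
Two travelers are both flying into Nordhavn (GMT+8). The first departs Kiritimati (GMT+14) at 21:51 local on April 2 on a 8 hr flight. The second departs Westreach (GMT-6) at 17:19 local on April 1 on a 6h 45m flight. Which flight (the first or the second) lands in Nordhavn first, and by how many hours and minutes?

Flight 1 in UTC: 21:51 − 14:00 = 07:51 on Apr 2.
+8 hours → arrive 15:51 UTC on Apr 2.
Flight 2 in UTC: 17:19 + 6:00 = 23:19 on Apr 1.
+6 hours 45 minutes → arrive 06:04 UTC on Apr 2.
Flight 2 lands earlier by 9 hours 47 minutes.

the second, by 9 hours 47 minutes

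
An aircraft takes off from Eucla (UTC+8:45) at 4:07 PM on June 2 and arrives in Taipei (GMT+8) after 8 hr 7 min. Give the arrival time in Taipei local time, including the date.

Convert departure to UTC: 4:07 PM − 8:45 = 7:22 AM UTC on Jun 2.
Add 8 hours and 7 minutes travel time → 3:29 PM UTC.
Taipei is UTC+8:00, so local arrival = 3:29 PM + 8:00 = 11:29 PM on Jun 2.

11:29 PM on Jun 2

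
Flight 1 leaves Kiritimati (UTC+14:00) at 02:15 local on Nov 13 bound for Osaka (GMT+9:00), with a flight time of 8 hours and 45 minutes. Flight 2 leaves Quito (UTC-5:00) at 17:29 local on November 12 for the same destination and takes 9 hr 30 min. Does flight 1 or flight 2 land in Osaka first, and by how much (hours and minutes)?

the first, by 10 hours 59 minutes

Flight 1 in UTC: 02:15 − 14:00 = 12:15 on Nov 12.
+8 hours 45 minutes → arrive 21:00 UTC on Nov 12.
Flight 2 in UTC: 17:29 + 5:00 = 22:29 on Nov 12.
+9 hours 30 minutes → arrive 07:59 UTC on Nov 13.
Flight 1 lands earlier by 10 hours 59 minutes.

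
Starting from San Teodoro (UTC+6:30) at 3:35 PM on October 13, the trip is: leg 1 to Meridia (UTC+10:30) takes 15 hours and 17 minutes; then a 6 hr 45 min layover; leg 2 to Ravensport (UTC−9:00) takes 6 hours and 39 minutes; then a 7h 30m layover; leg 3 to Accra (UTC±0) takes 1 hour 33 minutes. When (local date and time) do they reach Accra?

10:49 PM on Oct 14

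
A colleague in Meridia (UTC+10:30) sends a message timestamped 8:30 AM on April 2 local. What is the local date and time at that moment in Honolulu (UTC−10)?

12:00 PM on April 1

Honolulu is 20:30 behind Meridia.
Shift by the zone difference: 8:30 AM − 20:30 = 12:00 PM on Apr 1 in Honolulu.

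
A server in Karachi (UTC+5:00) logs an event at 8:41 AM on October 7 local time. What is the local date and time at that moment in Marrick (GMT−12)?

Marrick is 17:00 behind Karachi.
Shift by the zone difference: 8:41 AM − 17:00 = 3:41 PM on Oct 6 in Marrick.

3:41 PM on October 6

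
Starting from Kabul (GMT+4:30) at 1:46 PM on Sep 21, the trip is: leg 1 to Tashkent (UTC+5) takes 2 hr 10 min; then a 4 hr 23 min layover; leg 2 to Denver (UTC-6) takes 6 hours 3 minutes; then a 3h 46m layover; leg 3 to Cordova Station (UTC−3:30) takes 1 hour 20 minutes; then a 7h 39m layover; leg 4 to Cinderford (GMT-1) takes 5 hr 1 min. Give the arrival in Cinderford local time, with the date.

2:38 PM on September 22

Convert departure to UTC: 1:46 PM − 4:30 = 9:16 AM UTC on Sep 21.
Add 2 hours 10 minutes leg 1 → 11:26 AM UTC.
Add 4 hours and 23 minutes layover in Tashkent → 3:49 PM UTC.
Add 6 hours and 3 minutes leg 2 → 9:52 PM UTC.
Add 3 hours 46 minutes layover in Denver → 1:38 AM UTC (Sep 22).
Add 1 hour 20 minutes leg 3 → 2:58 AM UTC.
Add 7 hours and 39 minutes layover in Cordova Station → 10:37 AM UTC.
Add 5 hours 1 minute leg 4 → 3:38 PM UTC.
Cinderford is UTC−1:00, so local arrival = 3:38 PM − 1:00 = 2:38 PM on Sep 22.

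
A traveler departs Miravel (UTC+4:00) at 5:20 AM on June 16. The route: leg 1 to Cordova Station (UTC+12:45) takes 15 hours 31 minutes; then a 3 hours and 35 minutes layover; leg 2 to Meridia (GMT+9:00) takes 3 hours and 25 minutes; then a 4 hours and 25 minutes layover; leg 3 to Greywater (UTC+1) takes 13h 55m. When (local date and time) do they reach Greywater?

Convert departure to UTC: 5:20 AM − 4:00 = 1:20 AM UTC on Jun 16.
Add 15 hours and 31 minutes leg 1 → 4:51 PM UTC.
Add 3 hours 35 minutes layover in Cordova Station → 8:26 PM UTC.
Add 3 hours and 25 minutes leg 2 → 11:51 PM UTC.
Add 4 hours and 25 minutes layover in Meridia → 4:16 AM UTC (Jun 17).
Add 13 hours and 55 minutes leg 3 → 6:11 PM UTC.
Greywater is UTC+1:00, so local arrival = 6:11 PM + 1:00 = 7:11 PM on Jun 17.

7:11 PM on June 17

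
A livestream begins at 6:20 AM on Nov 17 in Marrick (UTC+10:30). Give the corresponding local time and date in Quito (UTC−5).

In UTC: 6:20 AM − 10:30 = 7:50 PM on Nov 16.
Quito is UTC−5:00: 7:50 PM − 5:00 = 2:50 PM on Nov 16.

2:50 PM on November 16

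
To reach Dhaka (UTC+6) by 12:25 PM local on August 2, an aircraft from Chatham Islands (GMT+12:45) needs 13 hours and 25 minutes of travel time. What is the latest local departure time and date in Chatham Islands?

5:45 AM on August 2

Target arrival in UTC: 12:25 PM − 6:00 = 6:25 AM on Aug 2.
Subtract 13 hours and 25 minutes → departure 5:00 PM UTC on Aug 1.
Chatham Islands is UTC+12:45: 5:00 PM + 12:45 = 5:45 AM on Aug 2.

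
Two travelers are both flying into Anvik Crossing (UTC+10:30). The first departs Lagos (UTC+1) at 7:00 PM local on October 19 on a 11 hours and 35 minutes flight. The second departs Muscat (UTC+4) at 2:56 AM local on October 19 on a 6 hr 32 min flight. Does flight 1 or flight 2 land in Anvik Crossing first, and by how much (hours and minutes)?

Flight 1 in UTC: 7:00 PM − 1:00 = 6:00 PM on Oct 19.
+11 hours 35 minutes → arrive 5:35 AM UTC on Oct 20.
Flight 2 in UTC: 2:56 AM − 4:00 = 10:56 PM on Oct 18.
+6 hours 32 minutes → arrive 5:28 AM UTC on Oct 19.
Flight 2 lands earlier by 24 hours 7 minutes.

the second, by 24 hours 7 minutes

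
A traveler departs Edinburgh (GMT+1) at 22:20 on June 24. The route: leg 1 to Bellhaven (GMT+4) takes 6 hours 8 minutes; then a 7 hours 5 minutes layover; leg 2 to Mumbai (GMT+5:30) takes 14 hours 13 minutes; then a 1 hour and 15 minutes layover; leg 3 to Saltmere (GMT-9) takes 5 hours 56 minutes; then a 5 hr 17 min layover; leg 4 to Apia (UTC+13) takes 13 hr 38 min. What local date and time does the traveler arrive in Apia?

15:52 on Jun 27

Convert departure to UTC: 22:20 − 1:00 = 21:20 UTC on Jun 24.
Add 6 hours and 8 minutes leg 1 → 03:28 UTC (Jun 25).
Add 7 hours and 5 minutes layover in Bellhaven → 10:33 UTC.
Add 14 hours 13 minutes leg 2 → 00:46 UTC (Jun 26).
Add 1 hour and 15 minutes layover in Mumbai → 02:01 UTC.
Add 5 hours 56 minutes leg 3 → 07:57 UTC.
Add 5 hours and 17 minutes layover in Saltmere → 13:14 UTC.
Add 13 hours and 38 minutes leg 4 → 02:52 UTC (Jun 27).
Apia is UTC+13:00, so local arrival = 02:52 + 13:00 = 15:52 on Jun 27.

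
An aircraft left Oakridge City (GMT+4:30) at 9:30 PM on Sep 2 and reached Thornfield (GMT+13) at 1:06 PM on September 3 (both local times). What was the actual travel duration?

7 hours 6 minutes

Departure in UTC: 9:30 PM − 4:30 = 5:00 PM on Sep 2.
Arrival in UTC: 1:06 PM − 13:00 = 12:06 AM on Sep 3.
Elapsed = 12:06 AM − 5:00 PM (+1 day) = 7 hours 6 minutes.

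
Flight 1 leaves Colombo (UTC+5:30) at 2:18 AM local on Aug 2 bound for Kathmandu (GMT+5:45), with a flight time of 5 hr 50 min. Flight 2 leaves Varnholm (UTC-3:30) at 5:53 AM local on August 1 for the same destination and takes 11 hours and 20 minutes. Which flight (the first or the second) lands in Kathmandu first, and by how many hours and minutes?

Flight 1 in UTC: 2:18 AM − 5:30 = 8:48 PM on Aug 1.
+5 hours and 50 minutes → arrive 2:38 AM UTC on Aug 2.
Flight 2 in UTC: 5:53 AM + 3:30 = 9:23 AM on Aug 1.
+11 hours 20 minutes → arrive 8:43 PM UTC on Aug 1.
Flight 2 lands earlier by 5 hours 55 minutes.

the second, by 5 hours 55 minutes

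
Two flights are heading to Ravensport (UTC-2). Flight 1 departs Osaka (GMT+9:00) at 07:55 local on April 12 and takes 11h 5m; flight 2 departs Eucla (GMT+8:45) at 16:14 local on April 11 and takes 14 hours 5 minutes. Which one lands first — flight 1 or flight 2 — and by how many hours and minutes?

the second, by 12 hours 26 minutes

Flight 1 in UTC: 07:55 − 9:00 = 22:55 on Apr 11.
+11 hours and 5 minutes → arrive 10:00 UTC on Apr 12.
Flight 2 in UTC: 16:14 − 8:45 = 07:29 on Apr 11.
+14 hours and 5 minutes → arrive 21:34 UTC on Apr 11.
Flight 2 lands earlier by 12 hours 26 minutes.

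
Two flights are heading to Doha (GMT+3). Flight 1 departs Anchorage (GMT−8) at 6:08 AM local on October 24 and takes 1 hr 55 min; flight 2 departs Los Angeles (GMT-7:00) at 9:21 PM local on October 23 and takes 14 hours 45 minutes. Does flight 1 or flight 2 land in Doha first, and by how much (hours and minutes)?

the first, by 3 hours 3 minutes

Flight 1 in UTC: 6:08 AM + 8:00 = 2:08 PM on Oct 24.
+1 hour and 55 minutes → arrive 4:03 PM UTC on Oct 24.
Flight 2 in UTC: 9:21 PM + 7:00 = 4:21 AM on Oct 24.
+14 hours and 45 minutes → arrive 7:06 PM UTC on Oct 24.
Flight 1 lands earlier by 3 hours 3 minutes.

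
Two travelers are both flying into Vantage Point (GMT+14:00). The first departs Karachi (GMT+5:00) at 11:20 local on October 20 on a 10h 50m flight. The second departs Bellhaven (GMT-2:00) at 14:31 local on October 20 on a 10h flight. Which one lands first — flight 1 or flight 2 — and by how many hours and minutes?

Flight 1 in UTC: 11:20 − 5:00 = 06:20 on Oct 20.
+10 hours and 50 minutes → arrive 17:10 UTC on Oct 20.
Flight 2 in UTC: 14:31 + 2:00 = 16:31 on Oct 20.
+10 hours → arrive 02:31 UTC on Oct 21.
Flight 1 lands earlier by 9 hours 21 minutes.

the first, by 9 hours 21 minutes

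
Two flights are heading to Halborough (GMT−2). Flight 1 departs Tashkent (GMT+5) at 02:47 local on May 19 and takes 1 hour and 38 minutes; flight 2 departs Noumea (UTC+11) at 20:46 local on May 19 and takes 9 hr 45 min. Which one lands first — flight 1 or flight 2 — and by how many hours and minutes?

the first, by 20 hours 6 minutes

Flight 1 in UTC: 02:47 − 5:00 = 21:47 on May 18.
+1 hour and 38 minutes → arrive 23:25 UTC on May 18.
Flight 2 in UTC: 20:46 − 11:00 = 09:46 on May 19.
+9 hours 45 minutes → arrive 19:31 UTC on May 19.
Flight 1 lands earlier by 20 hours 6 minutes.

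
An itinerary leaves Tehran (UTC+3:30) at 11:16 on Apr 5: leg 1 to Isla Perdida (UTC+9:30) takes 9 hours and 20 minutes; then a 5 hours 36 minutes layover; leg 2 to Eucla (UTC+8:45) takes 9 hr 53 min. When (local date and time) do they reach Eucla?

17:20 on April 6

Convert departure to UTC: 11:16 − 3:30 = 07:46 UTC on Apr 5.
Add 9 hours and 20 minutes leg 1 → 17:06 UTC.
Add 5 hours 36 minutes layover in Isla Perdida → 22:42 UTC.
Add 9 hours 53 minutes leg 2 → 08:35 UTC (Apr 6).
Eucla is UTC+8:45, so local arrival = 08:35 + 8:45 = 17:20 on Apr 6.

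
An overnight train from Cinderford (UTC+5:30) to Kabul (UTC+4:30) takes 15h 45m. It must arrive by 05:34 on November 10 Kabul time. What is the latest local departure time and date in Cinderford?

14:49 on November 9

Target arrival in UTC: 05:34 − 4:30 = 01:04 on Nov 10.
Subtract 15 hours 45 minutes → departure 09:19 UTC on Nov 9.
Cinderford is UTC+5:30: 09:19 + 5:30 = 14:49 on Nov 9.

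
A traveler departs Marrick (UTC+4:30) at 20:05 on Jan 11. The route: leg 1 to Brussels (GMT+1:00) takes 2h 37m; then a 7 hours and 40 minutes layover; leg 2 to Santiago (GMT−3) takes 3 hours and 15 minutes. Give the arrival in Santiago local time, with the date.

02:07 on January 12

Convert departure to UTC: 20:05 − 4:30 = 15:35 UTC on Jan 11.
Add 2 hours and 37 minutes leg 1 → 18:12 UTC.
Add 7 hours 40 minutes layover in Brussels → 01:52 UTC (Jan 12).
Add 3 hours and 15 minutes leg 2 → 05:07 UTC.
Santiago is UTC−3:00, so local arrival = 05:07 − 3:00 = 02:07 on Jan 12.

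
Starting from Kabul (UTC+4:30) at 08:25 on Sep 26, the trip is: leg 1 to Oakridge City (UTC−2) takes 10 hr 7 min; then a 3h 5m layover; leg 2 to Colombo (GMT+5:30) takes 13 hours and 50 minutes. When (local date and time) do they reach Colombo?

Convert departure to UTC: 08:25 − 4:30 = 03:55 UTC on Sep 26.
Add 10 hours 7 minutes leg 1 → 14:02 UTC.
Add 3 hours 5 minutes layover in Oakridge City → 17:07 UTC.
Add 13 hours 50 minutes leg 2 → 06:57 UTC (Sep 27).
Colombo is UTC+5:30, so local arrival = 06:57 + 5:30 = 12:27 on Sep 27.

12:27 on Sep 27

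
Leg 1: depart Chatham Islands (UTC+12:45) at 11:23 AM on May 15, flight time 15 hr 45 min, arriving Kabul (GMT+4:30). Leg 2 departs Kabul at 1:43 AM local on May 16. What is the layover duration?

6 hours 50 minutes

Convert departure to UTC: 11:23 AM − 12:45 = 10:38 PM UTC on May 14.
Add 15 hours and 45 minutes flight time → 2:23 PM UTC (May 15).
Kabul is UTC+4:30, so local arrival = 2:23 PM + 4:30 = 6:53 PM on May 15.
Layover = 1:43 AM − 6:53 PM (+1 day) = 6 hours 50 minutes.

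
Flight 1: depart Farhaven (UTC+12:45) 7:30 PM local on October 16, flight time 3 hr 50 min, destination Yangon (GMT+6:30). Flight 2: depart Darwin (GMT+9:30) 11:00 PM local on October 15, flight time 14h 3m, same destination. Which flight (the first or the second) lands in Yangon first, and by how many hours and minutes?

Flight 1 in UTC: 7:30 PM − 12:45 = 6:45 AM on Oct 16.
+3 hours and 50 minutes → arrive 10:35 AM UTC on Oct 16.
Flight 2 in UTC: 11:00 PM − 9:30 = 1:30 PM on Oct 15.
+14 hours 3 minutes → arrive 3:33 AM UTC on Oct 16.
Flight 2 lands earlier by 7 hours 2 minutes.

the second, by 7 hours 2 minutes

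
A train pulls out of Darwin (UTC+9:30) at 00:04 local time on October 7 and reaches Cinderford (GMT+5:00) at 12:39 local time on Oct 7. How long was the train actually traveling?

17 hours 5 minutes

Departure in UTC: 00:04 − 9:30 = 14:34 on Oct 6.
Arrival in UTC: 12:39 − 5:00 = 07:39 on Oct 7.
Elapsed = 07:39 − 14:34 (+1 day) = 17 hours 5 minutes.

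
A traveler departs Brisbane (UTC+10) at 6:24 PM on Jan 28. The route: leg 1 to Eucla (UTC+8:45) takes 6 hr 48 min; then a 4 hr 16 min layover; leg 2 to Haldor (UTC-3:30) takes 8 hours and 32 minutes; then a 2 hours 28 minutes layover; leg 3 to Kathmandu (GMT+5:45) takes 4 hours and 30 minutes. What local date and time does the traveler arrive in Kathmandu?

Convert departure to UTC: 6:24 PM − 10:00 = 8:24 AM UTC on Jan 28.
Add 6 hours and 48 minutes leg 1 → 3:12 PM UTC.
Add 4 hours 16 minutes layover in Eucla → 7:28 PM UTC.
Add 8 hours 32 minutes leg 2 → 4:00 AM UTC (Jan 29).
Add 2 hours 28 minutes layover in Haldor → 6:28 AM UTC.
Add 4 hours 30 minutes leg 3 → 10:58 AM UTC.
Kathmandu is UTC+5:45, so local arrival = 10:58 AM + 5:45 = 4:43 PM on Jan 29.

4:43 PM on Jan 29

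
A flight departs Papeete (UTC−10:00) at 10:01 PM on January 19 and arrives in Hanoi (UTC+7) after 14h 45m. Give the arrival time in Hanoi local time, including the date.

5:46 AM on Jan 21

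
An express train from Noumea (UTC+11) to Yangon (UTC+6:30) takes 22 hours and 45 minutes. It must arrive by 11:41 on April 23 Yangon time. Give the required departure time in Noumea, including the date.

Target arrival in UTC: 11:41 − 6:30 = 05:11 on Apr 23.
Subtract 22 hours 45 minutes → departure 06:26 UTC on Apr 22.
Noumea is UTC+11:00: 06:26 + 11:00 = 17:26 on Apr 22.

17:26 on April 22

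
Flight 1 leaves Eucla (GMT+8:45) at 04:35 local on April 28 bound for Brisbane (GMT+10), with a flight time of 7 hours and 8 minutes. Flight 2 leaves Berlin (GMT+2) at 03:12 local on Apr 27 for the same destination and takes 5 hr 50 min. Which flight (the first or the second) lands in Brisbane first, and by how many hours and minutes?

Flight 1 in UTC: 04:35 − 8:45 = 19:50 on Apr 27.
+7 hours and 8 minutes → arrive 02:58 UTC on Apr 28.
Flight 2 in UTC: 03:12 − 2:00 = 01:12 on Apr 27.
+5 hours 50 minutes → arrive 07:02 UTC on Apr 27.
Flight 2 lands earlier by 19 hours 56 minutes.

the second, by 19 hours 56 minutes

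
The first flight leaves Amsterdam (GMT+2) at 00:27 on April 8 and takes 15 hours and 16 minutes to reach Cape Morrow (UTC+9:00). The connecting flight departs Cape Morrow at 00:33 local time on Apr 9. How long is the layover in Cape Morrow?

1 hour 50 minutes

Convert departure to UTC: 00:27 − 2:00 = 22:27 UTC on Apr 7.
Add 15 hours 16 minutes flight time → 13:43 UTC (Apr 8).
Cape Morrow is UTC+9:00, so local arrival = 13:43 + 9:00 = 22:43 on Apr 8.
Layover = 00:33 − 22:43 (+1 day) = 1 hour 50 minutes.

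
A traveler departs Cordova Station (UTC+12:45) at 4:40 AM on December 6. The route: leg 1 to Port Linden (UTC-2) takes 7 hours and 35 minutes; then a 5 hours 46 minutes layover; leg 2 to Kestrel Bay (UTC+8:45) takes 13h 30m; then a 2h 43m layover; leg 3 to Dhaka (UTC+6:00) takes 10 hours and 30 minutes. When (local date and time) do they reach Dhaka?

Convert departure to UTC: 4:40 AM − 12:45 = 3:55 PM UTC on Dec 5.
Add 7 hours and 35 minutes leg 1 → 11:30 PM UTC.
Add 5 hours and 46 minutes layover in Port Linden → 5:16 AM UTC (Dec 6).
Add 13 hours and 30 minutes leg 2 → 6:46 PM UTC.
Add 2 hours 43 minutes layover in Kestrel Bay → 9:29 PM UTC.
Add 10 hours and 30 minutes leg 3 → 7:59 AM UTC (Dec 7).
Dhaka is UTC+6:00, so local arrival = 7:59 AM + 6:00 = 1:59 PM on Dec 7.

1:59 PM on December 7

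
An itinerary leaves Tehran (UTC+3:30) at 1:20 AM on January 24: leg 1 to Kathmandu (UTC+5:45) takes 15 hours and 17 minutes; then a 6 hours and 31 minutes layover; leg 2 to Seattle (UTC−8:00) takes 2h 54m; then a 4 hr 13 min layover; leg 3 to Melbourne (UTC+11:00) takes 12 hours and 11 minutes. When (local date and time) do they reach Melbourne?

1:56 AM on January 26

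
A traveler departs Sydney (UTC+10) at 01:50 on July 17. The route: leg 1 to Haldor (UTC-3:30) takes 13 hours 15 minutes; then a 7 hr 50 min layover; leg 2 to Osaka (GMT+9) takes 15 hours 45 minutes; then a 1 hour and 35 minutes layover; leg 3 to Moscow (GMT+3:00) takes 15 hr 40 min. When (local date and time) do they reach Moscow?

00:55 on Jul 19

Convert departure to UTC: 01:50 − 10:00 = 15:50 UTC on Jul 16.
Add 13 hours 15 minutes leg 1 → 05:05 UTC (Jul 17).
Add 7 hours and 50 minutes layover in Haldor → 12:55 UTC.
Add 15 hours 45 minutes leg 2 → 04:40 UTC (Jul 18).
Add 1 hour 35 minutes layover in Osaka → 06:15 UTC.
Add 15 hours 40 minutes leg 3 → 21:55 UTC.
Moscow is UTC+3:00, so local arrival = 21:55 + 3:00 = 00:55 on Jul 19.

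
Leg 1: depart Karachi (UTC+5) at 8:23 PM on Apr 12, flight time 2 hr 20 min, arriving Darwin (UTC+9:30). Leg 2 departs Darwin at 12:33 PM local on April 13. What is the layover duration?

9 hours 20 minutes

Convert departure to UTC: 8:23 PM − 5:00 = 3:23 PM UTC on Apr 12.
Add 2 hours and 20 minutes flight time → 5:43 PM UTC.
Darwin is UTC+9:30, so local arrival = 5:43 PM + 9:30 = 3:13 AM on Apr 13.
Layover = 12:33 PM − 3:13 AM = 9 hours 20 minutes.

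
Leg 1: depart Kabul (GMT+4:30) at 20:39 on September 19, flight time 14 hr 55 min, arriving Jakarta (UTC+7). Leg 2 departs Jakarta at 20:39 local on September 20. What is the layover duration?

6 hours 35 minutes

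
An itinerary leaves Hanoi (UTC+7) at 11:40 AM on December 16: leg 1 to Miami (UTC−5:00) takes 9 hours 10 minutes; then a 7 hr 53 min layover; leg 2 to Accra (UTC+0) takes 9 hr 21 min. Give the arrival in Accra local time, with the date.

7:04 AM on Dec 17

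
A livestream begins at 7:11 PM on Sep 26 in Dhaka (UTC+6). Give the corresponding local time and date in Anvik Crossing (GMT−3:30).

In UTC: 7:11 PM − 6:00 = 1:11 PM on Sep 26.
Anvik Crossing is UTC−3:30: 1:11 PM − 3:30 = 9:41 AM on Sep 26.

9:41 AM on September 26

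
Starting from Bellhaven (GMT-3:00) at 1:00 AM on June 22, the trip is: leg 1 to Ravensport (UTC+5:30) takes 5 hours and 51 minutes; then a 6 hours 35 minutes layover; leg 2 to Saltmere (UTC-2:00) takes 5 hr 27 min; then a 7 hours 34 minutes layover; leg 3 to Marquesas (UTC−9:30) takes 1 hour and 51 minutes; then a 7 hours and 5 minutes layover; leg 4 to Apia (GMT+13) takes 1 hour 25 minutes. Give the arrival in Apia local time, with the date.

4:48 AM on June 24

Convert departure to UTC: 1:00 AM + 3:00 = 4:00 AM UTC on Jun 22.
Add 5 hours and 51 minutes leg 1 → 9:51 AM UTC.
Add 6 hours 35 minutes layover in Ravensport → 4:26 PM UTC.
Add 5 hours 27 minutes leg 2 → 9:53 PM UTC.
Add 7 hours and 34 minutes layover in Saltmere → 5:27 AM UTC (Jun 23).
Add 1 hour and 51 minutes leg 3 → 7:18 AM UTC.
Add 7 hours 5 minutes layover in Marquesas → 2:23 PM UTC.
Add 1 hour 25 minutes leg 4 → 3:48 PM UTC.
Apia is UTC+13:00, so local arrival = 3:48 PM + 13:00 = 4:48 AM on Jun 24.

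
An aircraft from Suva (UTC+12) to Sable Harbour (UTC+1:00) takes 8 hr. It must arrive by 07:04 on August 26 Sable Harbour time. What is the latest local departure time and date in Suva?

10:04 on August 26

Target arrival in UTC: 07:04 − 1:00 = 06:04 on Aug 26.
Subtract 8 hours → departure 22:04 UTC on Aug 25.
Suva is UTC+12:00: 22:04 + 12:00 = 10:04 on Aug 26.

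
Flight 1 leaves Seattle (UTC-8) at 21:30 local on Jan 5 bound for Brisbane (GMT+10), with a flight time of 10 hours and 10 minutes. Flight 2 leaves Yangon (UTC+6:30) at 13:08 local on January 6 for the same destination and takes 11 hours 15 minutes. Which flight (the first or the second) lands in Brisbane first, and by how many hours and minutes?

the first, by 2 hours 13 minutes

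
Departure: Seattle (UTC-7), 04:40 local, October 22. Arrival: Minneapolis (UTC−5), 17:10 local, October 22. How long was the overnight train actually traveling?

Minneapolis is 2:00 ahead of Seattle.
Clock-face elapsed time (ignoring zones) is 12 hours 30 minutes.
Actual elapsed = 12 hours 30 minutes − 2:00 = 10 hours 30 minutes.

10 hours 30 minutes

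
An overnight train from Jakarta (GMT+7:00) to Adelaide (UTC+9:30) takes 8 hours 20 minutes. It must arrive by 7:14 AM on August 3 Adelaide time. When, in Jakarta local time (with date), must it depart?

Target arrival in UTC: 7:14 AM − 9:30 = 9:44 PM on Aug 2.
Subtract 8 hours 20 minutes → departure 1:24 PM UTC on Aug 2.
Jakarta is UTC+7:00: 1:24 PM + 7:00 = 8:24 PM on Aug 2.

8:24 PM on Aug 2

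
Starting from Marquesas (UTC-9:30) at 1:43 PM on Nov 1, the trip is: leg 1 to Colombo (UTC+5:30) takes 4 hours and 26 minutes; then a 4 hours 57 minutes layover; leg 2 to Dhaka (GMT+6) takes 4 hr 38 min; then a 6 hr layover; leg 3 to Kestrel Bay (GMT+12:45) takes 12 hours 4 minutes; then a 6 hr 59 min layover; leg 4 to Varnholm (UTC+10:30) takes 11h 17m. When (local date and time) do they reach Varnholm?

Convert departure to UTC: 1:43 PM + 9:30 = 11:13 PM UTC on Nov 1.
Add 4 hours 26 minutes leg 1 → 3:39 AM UTC (Nov 2).
Add 4 hours and 57 minutes layover in Colombo → 8:36 AM UTC.
Add 4 hours and 38 minutes leg 2 → 1:14 PM UTC.
Add 6 hours layover in Dhaka → 7:14 PM UTC.
Add 12 hours 4 minutes leg 3 → 7:18 AM UTC (Nov 3).
Add 6 hours 59 minutes layover in Kestrel Bay → 2:17 PM UTC.
Add 11 hours 17 minutes leg 4 → 1:34 AM UTC (Nov 4).
Varnholm is UTC+10:30, so local arrival = 1:34 AM + 10:30 = 12:04 PM on Nov 4.

12:04 PM on November 4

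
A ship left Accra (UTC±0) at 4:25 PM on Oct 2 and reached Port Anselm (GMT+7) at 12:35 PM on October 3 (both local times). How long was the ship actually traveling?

13 hours 10 minutes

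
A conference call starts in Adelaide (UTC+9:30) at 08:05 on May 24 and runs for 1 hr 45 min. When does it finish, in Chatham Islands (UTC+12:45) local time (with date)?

13:05 on May 24

Chatham Islands is 3:15 ahead of Adelaide.
After 1 hour 45 minutes it is 09:50 in Adelaide.
Shift by the zone difference: 09:50 + 3:15 = 13:05 on May 24 in Chatham Islands.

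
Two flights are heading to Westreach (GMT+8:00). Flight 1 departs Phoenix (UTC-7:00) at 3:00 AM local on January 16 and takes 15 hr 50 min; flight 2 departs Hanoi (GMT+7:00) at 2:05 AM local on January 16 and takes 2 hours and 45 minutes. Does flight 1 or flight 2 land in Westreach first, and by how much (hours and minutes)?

the second, by 28 hours

Flight 1 in UTC: 3:00 AM + 7:00 = 10:00 AM on Jan 16.
+15 hours 50 minutes → arrive 1:50 AM UTC on Jan 17.
Flight 2 in UTC: 2:05 AM − 7:00 = 7:05 PM on Jan 15.
+2 hours 45 minutes → arrive 9:50 PM UTC on Jan 15.
Flight 2 lands earlier by 28 hours.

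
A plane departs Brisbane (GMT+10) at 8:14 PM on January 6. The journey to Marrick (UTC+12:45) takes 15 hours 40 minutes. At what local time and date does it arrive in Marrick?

Marrick is 2:45 ahead of Brisbane.
After 15 hours 40 minutes it is 11:54 AM (Jan 7) in Brisbane.
Shift by the zone difference: 11:54 AM + 2:45 = 2:39 PM on Jan 7 in Marrick.

2:39 PM on Jan 7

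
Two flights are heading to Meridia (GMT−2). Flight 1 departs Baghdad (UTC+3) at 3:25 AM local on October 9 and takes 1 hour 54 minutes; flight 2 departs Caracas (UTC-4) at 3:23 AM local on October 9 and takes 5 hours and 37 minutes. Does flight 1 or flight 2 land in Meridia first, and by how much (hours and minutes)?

the first, by 10 hours 41 minutes

Flight 1 in UTC: 3:25 AM − 3:00 = 12:25 AM on Oct 9.
+1 hour 54 minutes → arrive 2:19 AM UTC on Oct 9.
Flight 2 in UTC: 3:23 AM + 4:00 = 7:23 AM on Oct 9.
+5 hours and 37 minutes → arrive 1:00 PM UTC on Oct 9.
Flight 1 lands earlier by 10 hours 41 minutes.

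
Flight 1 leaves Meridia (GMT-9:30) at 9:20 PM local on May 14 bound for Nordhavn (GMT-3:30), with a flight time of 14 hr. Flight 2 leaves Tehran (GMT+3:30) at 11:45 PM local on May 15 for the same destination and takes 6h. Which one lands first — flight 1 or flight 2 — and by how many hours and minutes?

the first, by 5 hours 25 minutes

Flight 1 in UTC: 9:20 PM + 9:30 = 6:50 AM on May 15.
+14 hours → arrive 8:50 PM UTC on May 15.
Flight 2 in UTC: 11:45 PM − 3:30 = 8:15 PM on May 15.
+6 hours → arrive 2:15 AM UTC on May 16.
Flight 1 lands earlier by 5 hours 25 minutes.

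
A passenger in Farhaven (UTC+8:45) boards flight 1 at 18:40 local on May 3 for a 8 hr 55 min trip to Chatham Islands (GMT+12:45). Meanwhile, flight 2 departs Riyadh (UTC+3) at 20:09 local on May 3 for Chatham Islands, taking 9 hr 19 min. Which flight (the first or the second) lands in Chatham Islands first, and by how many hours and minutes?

Flight 1 in UTC: 18:40 − 8:45 = 09:55 on May 3.
+8 hours and 55 minutes → arrive 18:50 UTC on May 3.
Flight 2 in UTC: 20:09 − 3:00 = 17:09 on May 3.
+9 hours 19 minutes → arrive 02:28 UTC on May 4.
Flight 1 lands earlier by 7 hours 38 minutes.

the first, by 7 hours 38 minutes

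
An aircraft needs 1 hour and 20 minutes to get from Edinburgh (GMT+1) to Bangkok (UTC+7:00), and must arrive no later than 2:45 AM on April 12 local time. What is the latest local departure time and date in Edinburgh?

7:25 PM on April 11

Target arrival in UTC: 2:45 AM − 7:00 = 7:45 PM on Apr 11.
Subtract 1 hour and 20 minutes → departure 6:25 PM UTC on Apr 11.
Edinburgh is UTC+1:00: 6:25 PM + 1:00 = 7:25 PM on Apr 11.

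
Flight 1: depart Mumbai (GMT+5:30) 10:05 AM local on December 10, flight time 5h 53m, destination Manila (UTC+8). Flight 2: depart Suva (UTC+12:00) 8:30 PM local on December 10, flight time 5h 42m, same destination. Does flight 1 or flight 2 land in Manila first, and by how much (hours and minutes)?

Flight 1 in UTC: 10:05 AM − 5:30 = 4:35 AM on Dec 10.
+5 hours and 53 minutes → arrive 10:28 AM UTC on Dec 10.
Flight 2 in UTC: 8:30 PM − 12:00 = 8:30 AM on Dec 10.
+5 hours and 42 minutes → arrive 2:12 PM UTC on Dec 10.
Flight 1 lands earlier by 3 hours 44 minutes.

the first, by 3 hours 44 minutes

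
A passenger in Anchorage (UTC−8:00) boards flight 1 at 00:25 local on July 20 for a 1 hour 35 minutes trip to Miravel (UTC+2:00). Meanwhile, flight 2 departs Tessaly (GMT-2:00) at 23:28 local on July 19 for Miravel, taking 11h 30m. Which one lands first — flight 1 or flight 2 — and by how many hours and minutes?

the first, by 2 hours 58 minutes

Flight 1 in UTC: 00:25 + 8:00 = 08:25 on Jul 20.
+1 hour 35 minutes → arrive 10:00 UTC on Jul 20.
Flight 2 in UTC: 23:28 + 2:00 = 01:28 on Jul 20.
+11 hours and 30 minutes → arrive 12:58 UTC on Jul 20.
Flight 1 lands earlier by 2 hours 58 minutes.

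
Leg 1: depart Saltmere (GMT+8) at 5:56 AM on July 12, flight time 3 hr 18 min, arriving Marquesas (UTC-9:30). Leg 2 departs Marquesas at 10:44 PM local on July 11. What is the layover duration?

7 hours

Convert departure to UTC: 5:56 AM − 8:00 = 9:56 PM UTC on Jul 11.
Add 3 hours 18 minutes flight time → 1:14 AM UTC (Jul 12).
Marquesas is UTC−9:30, so local arrival = 1:14 AM − 9:30 = 3:44 PM on Jul 11.
Layover = 10:44 PM − 3:44 PM = 7 hours.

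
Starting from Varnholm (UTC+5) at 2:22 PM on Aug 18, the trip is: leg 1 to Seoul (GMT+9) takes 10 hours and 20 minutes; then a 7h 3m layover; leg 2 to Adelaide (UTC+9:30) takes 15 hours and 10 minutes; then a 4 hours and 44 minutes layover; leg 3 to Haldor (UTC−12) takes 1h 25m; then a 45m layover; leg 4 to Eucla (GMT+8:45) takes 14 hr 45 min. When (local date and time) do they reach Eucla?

12:19 AM on August 21

Convert departure to UTC: 2:22 PM − 5:00 = 9:22 AM UTC on Aug 18.
Add 10 hours and 20 minutes leg 1 → 7:42 PM UTC.
Add 7 hours 3 minutes layover in Seoul → 2:45 AM UTC (Aug 19).
Add 15 hours 10 minutes leg 2 → 5:55 PM UTC.
Add 4 hours 44 minutes layover in Adelaide → 10:39 PM UTC.
Add 1 hour and 25 minutes leg 3 → 12:04 AM UTC (Aug 20).
Add 45 minutes layover in Haldor → 12:49 AM UTC.
Add 14 hours 45 minutes leg 4 → 3:34 PM UTC.
Eucla is UTC+8:45, so local arrival = 3:34 PM + 8:45 = 12:19 AM on Aug 21.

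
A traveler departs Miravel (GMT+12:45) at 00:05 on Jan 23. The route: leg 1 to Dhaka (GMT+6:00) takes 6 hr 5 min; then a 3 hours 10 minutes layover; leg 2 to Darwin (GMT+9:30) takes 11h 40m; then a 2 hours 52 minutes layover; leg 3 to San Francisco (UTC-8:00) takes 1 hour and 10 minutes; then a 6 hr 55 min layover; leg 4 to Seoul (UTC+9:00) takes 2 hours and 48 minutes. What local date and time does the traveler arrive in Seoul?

Convert departure to UTC: 00:05 − 12:45 = 11:20 UTC on Jan 22.
Add 6 hours 5 minutes leg 1 → 17:25 UTC.
Add 3 hours and 10 minutes layover in Dhaka → 20:35 UTC.
Add 11 hours 40 minutes leg 2 → 08:15 UTC (Jan 23).
Add 2 hours and 52 minutes layover in Darwin → 11:07 UTC.
Add 1 hour 10 minutes leg 3 → 12:17 UTC.
Add 6 hours 55 minutes layover in San Francisco → 19:12 UTC.
Add 2 hours 48 minutes leg 4 → 22:00 UTC.
Seoul is UTC+9:00, so local arrival = 22:00 + 9:00 = 07:00 on Jan 24.

07:00 on Jan 24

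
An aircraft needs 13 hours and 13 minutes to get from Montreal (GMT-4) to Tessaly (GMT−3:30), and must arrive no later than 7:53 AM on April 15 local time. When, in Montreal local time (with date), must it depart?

6:10 PM on April 14

Target arrival in UTC: 7:53 AM + 3:30 = 11:23 AM on Apr 15.
Subtract 13 hours 13 minutes → departure 10:10 PM UTC on Apr 14.
Montreal is UTC−4:00: 10:10 PM − 4:00 = 6:10 PM on Apr 14.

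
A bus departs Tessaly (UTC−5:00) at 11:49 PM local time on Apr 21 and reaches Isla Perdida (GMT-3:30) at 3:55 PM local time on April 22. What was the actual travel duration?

Departure in UTC: 11:49 PM + 5:00 = 4:49 AM on Apr 22.
Arrival in UTC: 3:55 PM + 3:30 = 7:25 PM on Apr 22.
Elapsed = 7:25 PM − 4:49 AM = 14 hours 36 minutes.

14 hours 36 minutes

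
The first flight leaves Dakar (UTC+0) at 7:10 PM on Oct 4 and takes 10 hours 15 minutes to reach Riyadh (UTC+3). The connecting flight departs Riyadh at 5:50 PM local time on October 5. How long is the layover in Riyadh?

9 hours 25 minutes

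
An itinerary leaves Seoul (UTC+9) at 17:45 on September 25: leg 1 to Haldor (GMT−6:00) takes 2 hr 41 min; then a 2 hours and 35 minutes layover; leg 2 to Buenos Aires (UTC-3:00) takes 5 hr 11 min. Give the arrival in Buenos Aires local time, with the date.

16:12 on September 25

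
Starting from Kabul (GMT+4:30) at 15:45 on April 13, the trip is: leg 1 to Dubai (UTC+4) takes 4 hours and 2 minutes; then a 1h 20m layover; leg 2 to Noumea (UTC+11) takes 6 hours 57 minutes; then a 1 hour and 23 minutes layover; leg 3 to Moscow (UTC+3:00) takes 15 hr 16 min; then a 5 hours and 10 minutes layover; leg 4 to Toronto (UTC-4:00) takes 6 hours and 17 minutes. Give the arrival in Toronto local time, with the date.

23:40 on April 14

Convert departure to UTC: 15:45 − 4:30 = 11:15 UTC on Apr 13.
Add 4 hours 2 minutes leg 1 → 15:17 UTC.
Add 1 hour and 20 minutes layover in Dubai → 16:37 UTC.
Add 6 hours and 57 minutes leg 2 → 23:34 UTC.
Add 1 hour and 23 minutes layover in Noumea → 00:57 UTC (Apr 14).
Add 15 hours 16 minutes leg 3 → 16:13 UTC.
Add 5 hours and 10 minutes layover in Moscow → 21:23 UTC.
Add 6 hours 17 minutes leg 4 → 03:40 UTC (Apr 15).
Toronto is UTC−4:00, so local arrival = 03:40 − 4:00 = 23:40 on Apr 14.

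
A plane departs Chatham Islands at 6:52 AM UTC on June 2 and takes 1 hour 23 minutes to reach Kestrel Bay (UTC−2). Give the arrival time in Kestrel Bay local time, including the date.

6:15 AM on Jun 2

Departure is given in UTC: 6:52 AM on Jun 2.
Add 1 hour and 23 minutes → 8:15 AM UTC.
Kestrel Bay is UTC−2:00: 8:15 AM − 2:00 = 6:15 AM on Jun 2.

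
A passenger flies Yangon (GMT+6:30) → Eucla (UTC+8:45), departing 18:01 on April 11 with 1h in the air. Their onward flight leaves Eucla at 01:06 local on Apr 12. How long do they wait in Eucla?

Convert departure to UTC: 18:01 − 6:30 = 11:31 UTC on Apr 11.
Add 1 hour flight time → 12:31 UTC.
Eucla is UTC+8:45, so local arrival = 12:31 + 8:45 = 21:16 on Apr 11.
Layover = 01:06 − 21:16 (+1 day) = 3 hours 50 minutes.

3 hours 50 minutes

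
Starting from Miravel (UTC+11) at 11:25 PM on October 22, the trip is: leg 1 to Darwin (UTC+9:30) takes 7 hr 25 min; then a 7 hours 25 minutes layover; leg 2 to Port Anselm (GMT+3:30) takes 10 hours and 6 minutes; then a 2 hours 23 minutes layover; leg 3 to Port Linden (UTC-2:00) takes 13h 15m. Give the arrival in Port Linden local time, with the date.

Convert departure to UTC: 11:25 PM − 11:00 = 12:25 PM UTC on Oct 22.
Add 7 hours and 25 minutes leg 1 → 7:50 PM UTC.
Add 7 hours 25 minutes layover in Darwin → 3:15 AM UTC (Oct 23).
Add 10 hours and 6 minutes leg 2 → 1:21 PM UTC.
Add 2 hours and 23 minutes layover in Port Anselm → 3:44 PM UTC.
Add 13 hours 15 minutes leg 3 → 4:59 AM UTC (Oct 24).
Port Linden is UTC−2:00, so local arrival = 4:59 AM − 2:00 = 2:59 AM on Oct 24.

2:59 AM on Oct 24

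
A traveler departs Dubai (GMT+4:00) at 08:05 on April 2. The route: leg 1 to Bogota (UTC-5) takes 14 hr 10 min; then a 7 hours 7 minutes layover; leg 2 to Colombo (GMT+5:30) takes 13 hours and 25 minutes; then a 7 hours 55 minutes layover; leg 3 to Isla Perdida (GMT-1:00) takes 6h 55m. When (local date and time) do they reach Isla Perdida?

Convert departure to UTC: 08:05 − 4:00 = 04:05 UTC on Apr 2.
Add 14 hours 10 minutes leg 1 → 18:15 UTC.
Add 7 hours 7 minutes layover in Bogota → 01:22 UTC (Apr 3).
Add 13 hours 25 minutes leg 2 → 14:47 UTC.
Add 7 hours 55 minutes layover in Colombo → 22:42 UTC.
Add 6 hours and 55 minutes leg 3 → 05:37 UTC (Apr 4).
Isla Perdida is UTC−1:00, so local arrival = 05:37 − 1:00 = 04:37 on Apr 4.

04:37 on Apr 4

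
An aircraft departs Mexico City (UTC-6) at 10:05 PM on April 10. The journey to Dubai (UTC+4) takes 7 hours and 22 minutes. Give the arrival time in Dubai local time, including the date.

Dubai is 10:00 ahead of Mexico City.
After 7 hours and 22 minutes it is 5:27 AM (Apr 11) in Mexico City.
Shift by the zone difference: 5:27 AM + 10:00 = 3:27 PM on Apr 11 in Dubai.

3:27 PM on April 11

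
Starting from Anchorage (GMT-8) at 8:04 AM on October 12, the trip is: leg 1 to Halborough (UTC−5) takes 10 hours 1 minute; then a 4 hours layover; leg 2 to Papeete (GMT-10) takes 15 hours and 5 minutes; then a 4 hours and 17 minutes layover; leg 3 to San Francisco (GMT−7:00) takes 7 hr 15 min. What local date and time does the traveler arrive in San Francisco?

Convert departure to UTC: 8:04 AM + 8:00 = 4:04 PM UTC on Oct 12.
Add 10 hours and 1 minute leg 1 → 2:05 AM UTC (Oct 13).
Add 4 hours layover in Halborough → 6:05 AM UTC.
Add 15 hours 5 minutes leg 2 → 9:10 PM UTC.
Add 4 hours 17 minutes layover in Papeete → 1:27 AM UTC (Oct 14).
Add 7 hours and 15 minutes leg 3 → 8:42 AM UTC.
San Francisco is UTC−7:00, so local arrival = 8:42 AM − 7:00 = 1:42 AM on Oct 14.

1:42 AM on October 14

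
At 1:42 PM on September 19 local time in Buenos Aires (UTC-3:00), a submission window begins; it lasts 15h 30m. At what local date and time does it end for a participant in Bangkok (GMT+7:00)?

Convert start to UTC: 1:42 PM + 3:00 = 4:42 PM UTC on Sep 19.
Add 15 hours 30 minutes duration → 8:12 AM UTC (Sep 20).
Bangkok is UTC+7:00, so local end time = 8:12 AM + 7:00 = 3:12 PM on Sep 20.

3:12 PM on Sep 20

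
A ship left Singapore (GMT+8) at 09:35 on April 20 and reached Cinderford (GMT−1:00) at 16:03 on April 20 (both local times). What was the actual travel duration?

Cinderford is 9:00 behind Singapore.
Clock-face elapsed time (ignoring zones) is 6 hours 28 minutes.
Actual elapsed = 6 hours 28 minutes + 9:00 = 15 hours 28 minutes.

15 hours 28 minutes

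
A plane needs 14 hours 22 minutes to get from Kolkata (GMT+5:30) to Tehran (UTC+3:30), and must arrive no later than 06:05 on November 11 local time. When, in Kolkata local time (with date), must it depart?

Target arrival in UTC: 06:05 − 3:30 = 02:35 on Nov 11.
Subtract 14 hours 22 minutes → departure 12:13 UTC on Nov 10.
Kolkata is UTC+5:30: 12:13 + 5:30 = 17:43 on Nov 10.

17:43 on Nov 10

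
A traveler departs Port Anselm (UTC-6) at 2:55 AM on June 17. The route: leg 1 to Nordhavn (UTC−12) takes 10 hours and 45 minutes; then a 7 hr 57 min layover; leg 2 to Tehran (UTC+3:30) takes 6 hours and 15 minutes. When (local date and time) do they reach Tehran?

1:22 PM on June 18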